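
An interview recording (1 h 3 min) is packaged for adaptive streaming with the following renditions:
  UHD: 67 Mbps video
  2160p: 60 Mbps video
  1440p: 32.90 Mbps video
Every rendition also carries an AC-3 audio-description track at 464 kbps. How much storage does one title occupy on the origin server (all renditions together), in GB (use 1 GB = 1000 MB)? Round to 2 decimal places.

76.21 GB

1 h 3 min = 63 min = 3780 s
Audio: 464 kbps = 0.464 Mbps.
Sum of rendition bitrates: (67+0.464) + (60+0.464) + (32.90+0.464) = 161.292 Mbps.
× 3780 s = 609,684 Mb = 76,210 MB = 76.21 GB.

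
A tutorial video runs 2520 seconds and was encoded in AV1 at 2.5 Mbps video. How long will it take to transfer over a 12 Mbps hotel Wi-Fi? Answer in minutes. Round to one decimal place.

File: 2.500 Mbps × 2520 s = 6300.0 Mb.
At 12 Mbps: 6300.0 / 12 = 525.0 s ≈ 8.75 minutes.

8.8 minutes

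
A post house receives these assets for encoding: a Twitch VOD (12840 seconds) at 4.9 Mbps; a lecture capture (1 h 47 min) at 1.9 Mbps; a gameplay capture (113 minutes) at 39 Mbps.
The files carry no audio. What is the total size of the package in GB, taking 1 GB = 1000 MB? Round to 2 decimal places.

Twitch VOD: 4.900 Mbps × 12840 s = 62916.0 Mb
lecture capture: 1.900 Mbps × 6420 s = 12198.0 Mb
gameplay capture: 39.000 Mbps × 6780 s = 264420.0 Mb
Total: 339534.0 Mb = 42441.8 MB.
= 42.44 GB.

42.44 GB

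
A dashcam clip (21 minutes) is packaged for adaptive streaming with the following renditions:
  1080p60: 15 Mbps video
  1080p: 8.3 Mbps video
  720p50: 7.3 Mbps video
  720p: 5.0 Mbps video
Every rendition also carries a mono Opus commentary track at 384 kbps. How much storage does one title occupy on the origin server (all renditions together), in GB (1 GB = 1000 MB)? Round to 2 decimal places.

21 min = 1260 s
Audio: 384 kbps = 0.384 Mbps.
Sum of rendition bitrates: (15+0.384) + (8.3+0.384) + (7.3+0.384) + (5.0+0.384) = 37.136 Mbps.
× 1260 s = 46,791 Mb = 5,849 MB = 5.849 GB.

5.85 GB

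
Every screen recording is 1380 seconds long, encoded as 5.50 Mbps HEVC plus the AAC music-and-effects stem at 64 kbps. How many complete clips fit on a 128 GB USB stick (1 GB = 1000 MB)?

Audio: 64 kbps = 0.064 Mbps.
Total bitrate: 5.564 Mbps.
Per item: 5.564 Mbps × 1380 s = 7,678 Mb = 959.8 MB.
Capacity: 128 GB = 1,024,000 Mb; 133.36 items → 133 complete.

133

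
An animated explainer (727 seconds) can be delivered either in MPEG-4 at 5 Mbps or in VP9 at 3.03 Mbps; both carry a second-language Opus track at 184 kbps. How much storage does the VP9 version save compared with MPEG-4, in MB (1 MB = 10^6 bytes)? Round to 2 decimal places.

Audio: 184 kbps = 0.184 Mbps.
MPEG-4: 5.184 Mbps × 727 s = 3768.8 Mb = 471.096 MB.
VP9: 3.214 Mbps × 727 s = 2336.6 Mb = 292.072 MB.
Saving: 471.096 − 292.072 = 179.024 MB.

179.02 MB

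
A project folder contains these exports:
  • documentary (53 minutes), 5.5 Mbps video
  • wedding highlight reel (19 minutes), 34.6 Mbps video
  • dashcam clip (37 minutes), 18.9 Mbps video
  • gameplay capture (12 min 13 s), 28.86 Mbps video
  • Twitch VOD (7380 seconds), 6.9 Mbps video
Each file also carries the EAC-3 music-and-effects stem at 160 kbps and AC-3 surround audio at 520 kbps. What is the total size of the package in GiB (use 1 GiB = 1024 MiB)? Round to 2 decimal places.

21.06 GiB

Audio total: 160 + 520 = 680 kbps = 0.680 Mbps.
documentary: 6.180 Mbps × 3180 s = 19652.4 Mb
wedding highlight reel: 35.280 Mbps × 1140 s = 40219.2 Mb
dashcam clip: 19.580 Mbps × 2220 s = 43467.6 Mb
gameplay capture: 29.540 Mbps × 733 s = 21652.8 Mb
Twitch VOD: 7.580 Mbps × 7380 s = 55940.4 Mb
Total: 180932.4 Mb = 22616.6 MB.
= 21.06 GiB.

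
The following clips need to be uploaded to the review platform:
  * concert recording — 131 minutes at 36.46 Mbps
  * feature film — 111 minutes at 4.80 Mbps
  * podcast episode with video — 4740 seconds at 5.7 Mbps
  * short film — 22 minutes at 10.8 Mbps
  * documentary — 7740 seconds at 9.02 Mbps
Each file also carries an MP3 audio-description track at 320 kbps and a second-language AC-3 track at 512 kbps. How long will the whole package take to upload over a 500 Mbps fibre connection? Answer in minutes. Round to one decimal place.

Audio total: 320 + 512 = 832 kbps = 0.832 Mbps.
concert recording: 37.292 Mbps × 7860 s = 293115.1 Mb
feature film: 5.632 Mbps × 6660 s = 37509.1 Mb
podcast episode with video: 6.532 Mbps × 4740 s = 30961.7 Mb
short film: 11.632 Mbps × 1320 s = 15354.2 Mb
documentary: 9.852 Mbps × 7740 s = 76254.5 Mb
Total: 453194.6 Mb = 56649.3 MB.
At 500 Mbps: 453194.6 / 500 = 906 s ≈ 15.1 minutes.

15.1 minutes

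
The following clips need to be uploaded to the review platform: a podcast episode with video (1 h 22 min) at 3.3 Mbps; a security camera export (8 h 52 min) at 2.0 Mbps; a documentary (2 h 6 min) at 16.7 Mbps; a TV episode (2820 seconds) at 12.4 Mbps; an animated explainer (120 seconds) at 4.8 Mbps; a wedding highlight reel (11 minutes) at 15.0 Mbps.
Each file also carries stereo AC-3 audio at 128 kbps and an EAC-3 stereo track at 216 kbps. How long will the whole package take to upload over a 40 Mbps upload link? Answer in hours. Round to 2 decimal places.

Audio total: 128 + 216 = 344 kbps = 0.344 Mbps.
podcast episode with video: 3.644 Mbps × 4920 s = 17928.5 Mb
security camera export: 2.344 Mbps × 31920 s = 74820.5 Mb
documentary: 17.044 Mbps × 7560 s = 128852.6 Mb
TV episode: 12.744 Mbps × 2820 s = 35938.1 Mb
animated explainer: 5.144 Mbps × 120 s = 617.3 Mb
wedding highlight reel: 15.344 Mbps × 660 s = 10127.0 Mb
Total: 268284.0 Mb = 33535.5 MB.
At 40 Mbps: 268284.0 / 40 = 6707 s ≈ 1.86 hours.

1.86 hours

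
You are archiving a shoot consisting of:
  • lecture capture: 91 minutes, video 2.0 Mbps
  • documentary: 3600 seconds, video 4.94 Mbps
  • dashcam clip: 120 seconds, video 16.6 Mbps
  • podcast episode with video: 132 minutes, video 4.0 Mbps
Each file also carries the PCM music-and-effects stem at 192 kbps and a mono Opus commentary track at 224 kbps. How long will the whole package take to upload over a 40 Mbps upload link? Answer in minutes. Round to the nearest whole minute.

29 minutes

Audio total: 192 + 224 = 416 kbps = 0.416 Mbps.
lecture capture: 2.416 Mbps × 5460 s = 13191.4 Mb
documentary: 5.356 Mbps × 3600 s = 19281.6 Mb
dashcam clip: 17.016 Mbps × 120 s = 2041.9 Mb
podcast episode with video: 4.416 Mbps × 7920 s = 34974.7 Mb
Total: 69489.6 Mb = 8686.2 MB.
At 40 Mbps: 69489.6 / 40 = 1737 s ≈ 29 minutes.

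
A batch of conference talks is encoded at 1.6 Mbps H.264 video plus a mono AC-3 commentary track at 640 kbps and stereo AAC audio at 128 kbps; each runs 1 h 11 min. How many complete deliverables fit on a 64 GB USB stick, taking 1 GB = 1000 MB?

50

1 h 11 min = 71 min = 4260 s
Audio total: 640 + 128 = 768 kbps = 0.768 Mbps.
Total bitrate: 2.368 Mbps.
Per item: 2.368 Mbps × 4260 s = 10,088 Mb = 1,261 MB.
Capacity: 64 GB = 512,000 Mb; 50.75 items → 50 complete.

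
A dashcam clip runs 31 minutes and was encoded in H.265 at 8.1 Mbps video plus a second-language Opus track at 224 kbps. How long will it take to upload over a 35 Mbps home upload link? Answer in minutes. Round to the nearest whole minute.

7 minutes

31 min = 1860 s
Audio: 224 kbps = 0.224 Mbps.
Total bitrate: 8.324 Mbps.
File: 8.324 Mbps × 1860 s = 15482.6 Mb.
At 35 Mbps: 15482.6 / 35 = 442.4 s ≈ 7.37 minutes.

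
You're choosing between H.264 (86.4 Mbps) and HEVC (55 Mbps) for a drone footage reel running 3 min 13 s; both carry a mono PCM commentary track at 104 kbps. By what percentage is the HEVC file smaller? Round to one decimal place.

36.3%

3 min 13 s = 193 s
Audio: 104 kbps = 0.104 Mbps.
H.264: 86.504 Mbps × 193 s = 16695.3 Mb = 2.087 GB.
HEVC: 55.104 Mbps × 193 s = 10635.1 Mb = 1.329 GB.
Reduction: (1 − 1.329/2.087) × 100 = 36.30%.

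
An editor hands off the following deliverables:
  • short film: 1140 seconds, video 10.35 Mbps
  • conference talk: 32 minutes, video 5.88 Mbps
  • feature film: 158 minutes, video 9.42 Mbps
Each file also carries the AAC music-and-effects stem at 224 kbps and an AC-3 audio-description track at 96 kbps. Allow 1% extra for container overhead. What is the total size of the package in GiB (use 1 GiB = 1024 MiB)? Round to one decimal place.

Audio total: 224 + 96 = 320 kbps = 0.320 Mbps.
short film: 10.670 Mbps × 1140 s × 1.01 = 12285.4 Mb
conference talk: 6.200 Mbps × 1920 s × 1.01 = 12023.0 Mb
feature film: 9.740 Mbps × 9480 s × 1.01 = 93258.6 Mb
Total: 117567.0 Mb = 14695.9 MB.
= 13.69 GiB.

13.7 GiB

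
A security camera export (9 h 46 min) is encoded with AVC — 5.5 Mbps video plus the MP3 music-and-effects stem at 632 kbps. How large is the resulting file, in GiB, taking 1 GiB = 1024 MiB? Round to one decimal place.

9 h 46 min = 586 min = 35160 s
Audio: 632 kbps = 0.632 Mbps.
Total bitrate: 5.5 + 0.632 = 6.132 Mbps.
Stream data: 6.132 Mbps × 35160 s = 215601.1 Mb.
215,601 Mb = 26,950,140,000 bytes ÷ 1,073,741,824 = 25.10 GiB.

25.1 GiB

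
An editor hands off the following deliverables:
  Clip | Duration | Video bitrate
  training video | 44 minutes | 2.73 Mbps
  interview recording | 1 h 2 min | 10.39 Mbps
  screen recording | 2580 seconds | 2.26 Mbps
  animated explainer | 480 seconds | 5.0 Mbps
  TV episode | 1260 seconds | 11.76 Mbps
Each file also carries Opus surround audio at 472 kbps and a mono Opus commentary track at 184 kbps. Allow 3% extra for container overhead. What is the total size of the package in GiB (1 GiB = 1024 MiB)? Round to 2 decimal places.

Audio total: 472 + 184 = 656 kbps = 0.656 Mbps.
training video: 3.386 Mbps × 2640 s × 1.03 = 9207.2 Mb
interview recording: 11.046 Mbps × 3720 s × 1.03 = 42323.9 Mb
screen recording: 2.916 Mbps × 2580 s × 1.03 = 7749.0 Mb
animated explainer: 5.656 Mbps × 480 s × 1.03 = 2796.3 Mb
TV episode: 12.416 Mbps × 1260 s × 1.03 = 16113.5 Mb
Total: 78189.9 Mb = 9773.7 MB.
= 9.102 GiB.

9.10 GiB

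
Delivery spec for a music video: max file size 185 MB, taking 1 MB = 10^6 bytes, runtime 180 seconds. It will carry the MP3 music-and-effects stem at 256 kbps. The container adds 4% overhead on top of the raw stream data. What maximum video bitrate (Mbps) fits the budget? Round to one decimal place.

7.6 Mbps

Budget: 185 MB = 1480.0 Mb.
Stream payload after overhead: 1480.0 / 1.04 = 1423.1 Mb.
Total bitrate budget: 1423.1 Mb / 180 s = 7.906 Mbps.
Audio: 256 kbps = 0.256 Mbps.
Video: 7.906 − 0.256 = 7.650 Mbps.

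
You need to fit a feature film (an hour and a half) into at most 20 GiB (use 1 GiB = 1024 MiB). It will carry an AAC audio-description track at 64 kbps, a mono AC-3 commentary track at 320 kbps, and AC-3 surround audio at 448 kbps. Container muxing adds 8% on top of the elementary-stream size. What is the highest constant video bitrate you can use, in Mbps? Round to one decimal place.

28.6 Mbps

Budget: 20 GiB = 171798.7 Mb.
Stream payload after overhead: 171798.7 / 1.08 = 159072.9 Mb.
1.5 h = 5400 s
Total bitrate budget: 159072.9 Mb / 5400 s = 29.458 Mbps.
Audio total: 64 + 320 + 448 = 832 kbps = 0.832 Mbps.
Video: 29.458 − 0.832 = 28.626 Mbps.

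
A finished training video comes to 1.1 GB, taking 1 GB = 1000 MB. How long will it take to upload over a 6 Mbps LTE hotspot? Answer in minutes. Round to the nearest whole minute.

24 minutes

File: 1.1 GB = 8800.0 Mb.
At 6 Mbps: 8800.0 / 6 = 1466.7 s ≈ 24.4 minutes.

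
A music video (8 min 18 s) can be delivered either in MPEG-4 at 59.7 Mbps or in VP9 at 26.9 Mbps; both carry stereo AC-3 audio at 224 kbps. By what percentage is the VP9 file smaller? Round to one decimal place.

8 min 18 s = 498 s
Audio: 224 kbps = 0.224 Mbps.
MPEG-4: 59.924 Mbps × 498 s = 29842.2 Mb = 3.730 GB.
VP9: 27.124 Mbps × 498 s = 13507.8 Mb = 1.688 GB.
Reduction: (1 − 1.688/3.730) × 100 = 54.74%.

54.7%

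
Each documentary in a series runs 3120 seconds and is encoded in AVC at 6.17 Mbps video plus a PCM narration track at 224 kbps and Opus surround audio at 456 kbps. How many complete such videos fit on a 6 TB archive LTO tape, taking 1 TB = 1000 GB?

Audio total: 224 + 456 = 680 kbps = 0.680 Mbps.
Total bitrate: 6.850 Mbps.
Per item: 6.850 Mbps × 3120 s = 21,372 Mb = 2,672 MB.
Capacity: 6 TB = 48,000,000 Mb; 2245.93 items → 2245 complete.

2245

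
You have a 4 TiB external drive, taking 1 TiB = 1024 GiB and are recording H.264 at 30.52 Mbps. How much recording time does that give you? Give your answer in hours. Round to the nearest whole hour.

Capacity: 4 TiB = 35,184,372 Mb.
Recording time: 35,184,372 / 30.520 = 1,152,830 s ≈ 320 hours.

320 hours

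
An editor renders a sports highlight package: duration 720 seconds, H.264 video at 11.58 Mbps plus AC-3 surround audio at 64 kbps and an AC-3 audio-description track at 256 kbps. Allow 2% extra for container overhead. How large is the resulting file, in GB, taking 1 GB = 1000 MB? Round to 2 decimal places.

Audio total: 64 + 256 = 320 kbps = 0.320 Mbps.
Total bitrate: 11.58 + 0.320 = 11.900 Mbps.
Stream data: 11.900 Mbps × 720 s = 8568.0 Mb.
With 2% container overhead: ×1.02.
8,739 Mb ÷ 8 = 1,092 MB → 1.092 GB.

1.09 GB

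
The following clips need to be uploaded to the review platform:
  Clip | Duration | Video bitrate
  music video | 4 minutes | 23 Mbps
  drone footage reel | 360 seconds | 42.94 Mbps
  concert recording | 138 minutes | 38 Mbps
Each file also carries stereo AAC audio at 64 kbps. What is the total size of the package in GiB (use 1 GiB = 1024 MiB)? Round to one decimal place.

39.1 GiB

Audio: 64 kbps = 0.064 Mbps.
music video: 23.064 Mbps × 240 s = 5535.4 Mb
drone footage reel: 43.004 Mbps × 360 s = 15481.4 Mb
concert recording: 38.064 Mbps × 8280 s = 315169.9 Mb
Total: 336186.7 Mb = 42023.3 MB.
= 39.14 GiB.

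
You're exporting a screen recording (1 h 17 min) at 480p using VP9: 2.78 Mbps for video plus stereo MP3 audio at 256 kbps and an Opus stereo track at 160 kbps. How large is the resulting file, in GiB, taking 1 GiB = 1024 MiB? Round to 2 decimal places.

1.72 GiB

1 h 17 min = 77 min = 4620 s
Audio total: 256 + 160 = 416 kbps = 0.416 Mbps.
Total bitrate: 2.78 + 0.416 = 3.196 Mbps.
Stream data: 3.196 Mbps × 4620 s = 14765.5 Mb.
14,766 Mb = 1,845,690,000 bytes ÷ 1,073,741,824 = 1.719 GiB.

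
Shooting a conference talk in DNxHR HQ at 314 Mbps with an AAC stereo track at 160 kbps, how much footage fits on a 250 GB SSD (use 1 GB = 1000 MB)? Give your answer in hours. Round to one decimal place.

1.8 hours

Audio: 160 kbps = 0.160 Mbps.
Total bitrate: 314 + 0.160 = 314.160 Mbps.
Capacity: 250 GB = 2,000,000 Mb.
Recording time: 2,000,000 / 314.160 = 6,366 s ≈ 1.77 hours.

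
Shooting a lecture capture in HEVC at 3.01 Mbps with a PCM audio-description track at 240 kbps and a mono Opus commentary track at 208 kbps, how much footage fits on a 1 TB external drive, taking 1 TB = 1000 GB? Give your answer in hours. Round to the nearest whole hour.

Audio total: 240 + 208 = 448 kbps = 0.448 Mbps.
Total bitrate: 3.01 + 0.448 = 3.458 Mbps.
Capacity: 1 TB = 8,000,000 Mb.
Recording time: 8,000,000 / 3.458 = 2,313,476 s ≈ 643 hours.

643 hours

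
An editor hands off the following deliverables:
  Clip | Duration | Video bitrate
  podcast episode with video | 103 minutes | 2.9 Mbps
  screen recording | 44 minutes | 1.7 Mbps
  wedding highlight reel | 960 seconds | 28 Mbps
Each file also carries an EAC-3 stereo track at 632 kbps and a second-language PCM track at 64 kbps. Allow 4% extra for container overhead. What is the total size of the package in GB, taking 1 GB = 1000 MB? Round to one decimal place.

7.3 GB

Audio total: 632 + 64 = 696 kbps = 0.696 Mbps.
podcast episode with video: 3.596 Mbps × 6180 s × 1.04 = 23112.2 Mb
screen recording: 2.396 Mbps × 2640 s × 1.04 = 6578.5 Mb
wedding highlight reel: 28.696 Mbps × 960 s × 1.04 = 28650.1 Mb
Total: 58340.8 Mb = 7292.6 MB.
= 7.293 GB.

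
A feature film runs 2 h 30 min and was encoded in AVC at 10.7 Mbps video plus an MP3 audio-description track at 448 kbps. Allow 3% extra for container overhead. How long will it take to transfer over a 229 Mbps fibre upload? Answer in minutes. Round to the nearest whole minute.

8 minutes

2 h 30 min = 150 min = 9000 s
Audio: 448 kbps = 0.448 Mbps.
Total bitrate: 11.148 Mbps.
File: 11.148 Mbps × 9000 s = 100332.0 Mb.
With 3% container overhead: ×1.03. → 103342.0 Mb.
At 229 Mbps: 103342.0 / 229 = 451.3 s ≈ 7.52 minutes.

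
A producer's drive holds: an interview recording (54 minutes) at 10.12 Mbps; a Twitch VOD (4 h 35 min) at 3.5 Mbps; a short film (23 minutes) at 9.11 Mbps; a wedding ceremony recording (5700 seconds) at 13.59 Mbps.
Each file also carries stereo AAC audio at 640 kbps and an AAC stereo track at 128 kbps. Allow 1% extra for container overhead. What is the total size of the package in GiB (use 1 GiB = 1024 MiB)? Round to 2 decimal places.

Audio total: 640 + 128 = 768 kbps = 0.768 Mbps.
interview recording: 10.888 Mbps × 3240 s × 1.01 = 35629.9 Mb
Twitch VOD: 4.268 Mbps × 16500 s × 1.01 = 71126.2 Mb
short film: 9.878 Mbps × 1380 s × 1.01 = 13768.0 Mb
wedding ceremony recording: 14.358 Mbps × 5700 s × 1.01 = 82659.0 Mb
Total: 203183.1 Mb = 25397.9 MB.
= 23.65 GiB.

23.65 GiB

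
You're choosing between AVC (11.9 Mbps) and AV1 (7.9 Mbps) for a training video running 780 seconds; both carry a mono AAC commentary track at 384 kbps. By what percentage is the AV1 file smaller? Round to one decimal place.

Audio: 384 kbps = 0.384 Mbps.
AVC: 12.284 Mbps × 780 s = 9581.5 Mb = 1.198 GB.
AV1: 8.284 Mbps × 780 s = 6461.5 Mb = 0.808 GB.
Reduction: (1 − 0.808/1.198) × 100 = 32.56%.

32.6%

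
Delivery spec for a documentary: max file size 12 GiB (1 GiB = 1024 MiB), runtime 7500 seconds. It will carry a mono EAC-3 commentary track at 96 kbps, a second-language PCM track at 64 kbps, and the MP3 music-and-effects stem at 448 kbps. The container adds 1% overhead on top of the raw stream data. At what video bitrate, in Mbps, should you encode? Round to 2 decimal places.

Budget: 12 GiB = 103079.2 Mb.
Stream payload after overhead: 103079.2 / 1.01 = 102058.6 Mb.
Total bitrate budget: 102058.6 Mb / 7500 s = 13.608 Mbps.
Audio total: 96 + 64 + 448 = 608 kbps = 0.608 Mbps.
Video: 13.608 − 0.608 = 13.000 Mbps.

13.00 Mbps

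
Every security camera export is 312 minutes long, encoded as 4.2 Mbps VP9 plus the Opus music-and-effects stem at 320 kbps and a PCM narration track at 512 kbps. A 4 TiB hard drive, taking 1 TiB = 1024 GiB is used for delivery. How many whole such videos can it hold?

373

312 min = 18720 s
Audio total: 320 + 512 = 832 kbps = 0.832 Mbps.
Total bitrate: 5.032 Mbps.
Per item: 5.032 Mbps × 18720 s = 94,199 Mb = 11,775 MB.
Capacity: 4 TiB = 35,184,372 Mb; 373.51 items → 373 complete.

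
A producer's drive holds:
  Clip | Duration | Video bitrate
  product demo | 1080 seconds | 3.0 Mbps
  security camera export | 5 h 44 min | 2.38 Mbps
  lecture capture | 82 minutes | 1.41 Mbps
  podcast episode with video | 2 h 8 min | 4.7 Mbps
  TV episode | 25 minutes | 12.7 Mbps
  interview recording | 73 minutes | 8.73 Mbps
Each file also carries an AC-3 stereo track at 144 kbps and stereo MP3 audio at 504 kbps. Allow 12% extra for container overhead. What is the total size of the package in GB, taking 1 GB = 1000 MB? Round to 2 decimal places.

Audio total: 144 + 504 = 648 kbps = 0.648 Mbps.
product demo: 3.648 Mbps × 1080 s × 1.12 = 4412.6 Mb
security camera export: 3.028 Mbps × 20640 s × 1.12 = 69997.7 Mb
lecture capture: 2.058 Mbps × 4920 s × 1.12 = 11340.4 Mb
podcast episode with video: 5.348 Mbps × 7680 s × 1.12 = 46001.4 Mb
TV episode: 13.348 Mbps × 1500 s × 1.12 = 22424.6 Mb
interview recording: 9.378 Mbps × 4380 s × 1.12 = 46004.7 Mb
Total: 200181.4 Mb = 25022.7 MB.
= 25.02 GB.

25.02 GB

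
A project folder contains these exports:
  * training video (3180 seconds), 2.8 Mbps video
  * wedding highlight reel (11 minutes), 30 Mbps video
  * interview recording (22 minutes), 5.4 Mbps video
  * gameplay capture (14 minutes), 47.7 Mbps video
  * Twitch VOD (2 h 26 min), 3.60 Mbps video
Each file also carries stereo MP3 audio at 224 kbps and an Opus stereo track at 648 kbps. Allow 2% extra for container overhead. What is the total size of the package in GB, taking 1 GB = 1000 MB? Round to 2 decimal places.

Audio total: 224 + 648 = 872 kbps = 0.872 Mbps.
training video: 3.672 Mbps × 3180 s × 1.02 = 11910.5 Mb
wedding highlight reel: 30.872 Mbps × 660 s × 1.02 = 20783.0 Mb
interview recording: 6.272 Mbps × 1320 s × 1.02 = 8444.6 Mb
gameplay capture: 48.572 Mbps × 840 s × 1.02 = 41616.5 Mb
Twitch VOD: 4.472 Mbps × 8760 s × 1.02 = 39958.2 Mb
Total: 122712.9 Mb = 15339.1 MB.
= 15.34 GB.

15.34 GB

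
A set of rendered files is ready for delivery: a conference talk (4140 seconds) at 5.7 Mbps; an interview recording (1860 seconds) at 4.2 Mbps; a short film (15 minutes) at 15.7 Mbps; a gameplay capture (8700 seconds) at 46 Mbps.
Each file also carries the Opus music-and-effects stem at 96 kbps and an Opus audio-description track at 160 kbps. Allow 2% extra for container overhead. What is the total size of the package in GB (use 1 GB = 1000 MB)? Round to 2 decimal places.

57.34 GB

Audio total: 96 + 160 = 256 kbps = 0.256 Mbps.
conference talk: 5.956 Mbps × 4140 s × 1.02 = 25151.0 Mb
interview recording: 4.456 Mbps × 1860 s × 1.02 = 8453.9 Mb
short film: 15.956 Mbps × 900 s × 1.02 = 14647.6 Mb
gameplay capture: 46.256 Mbps × 8700 s × 1.02 = 410475.7 Mb
Total: 458728.3 Mb = 57341.0 MB.
= 57.34 GB.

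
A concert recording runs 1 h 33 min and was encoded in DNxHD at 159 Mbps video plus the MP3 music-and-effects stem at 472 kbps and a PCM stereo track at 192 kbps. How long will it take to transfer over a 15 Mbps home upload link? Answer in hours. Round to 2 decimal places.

1 h 33 min = 93 min = 5580 s
Audio total: 472 + 192 = 664 kbps = 0.664 Mbps.
Total bitrate: 159.664 Mbps.
File: 159.664 Mbps × 5580 s = 890925.1 Mb.
At 15 Mbps: 890925.1 / 15 = 59395.0 s ≈ 16.5 hours.

16.50 hours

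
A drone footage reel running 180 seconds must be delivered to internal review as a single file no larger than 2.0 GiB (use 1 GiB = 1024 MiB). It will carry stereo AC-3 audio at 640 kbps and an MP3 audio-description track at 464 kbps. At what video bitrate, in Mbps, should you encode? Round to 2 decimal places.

Budget: 2.0 GiB = 17179.9 Mb.
Total bitrate budget: 17179.9 Mb / 180 s = 95.444 Mbps.
Audio total: 640 + 464 = 1104 kbps = 1.104 Mbps.
Video: 95.444 − 1.104 = 94.340 Mbps.

94.34 Mbps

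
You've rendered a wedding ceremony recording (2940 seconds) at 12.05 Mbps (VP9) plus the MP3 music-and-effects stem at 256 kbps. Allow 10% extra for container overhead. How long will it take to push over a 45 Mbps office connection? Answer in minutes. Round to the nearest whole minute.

15 minutes

Audio: 256 kbps = 0.256 Mbps.
Total bitrate: 12.306 Mbps.
File: 12.306 Mbps × 2940 s = 36179.6 Mb.
With 10% container overhead: ×1.10. → 39797.6 Mb.
At 45 Mbps: 39797.6 / 45 = 884.4 s ≈ 14.7 minutes.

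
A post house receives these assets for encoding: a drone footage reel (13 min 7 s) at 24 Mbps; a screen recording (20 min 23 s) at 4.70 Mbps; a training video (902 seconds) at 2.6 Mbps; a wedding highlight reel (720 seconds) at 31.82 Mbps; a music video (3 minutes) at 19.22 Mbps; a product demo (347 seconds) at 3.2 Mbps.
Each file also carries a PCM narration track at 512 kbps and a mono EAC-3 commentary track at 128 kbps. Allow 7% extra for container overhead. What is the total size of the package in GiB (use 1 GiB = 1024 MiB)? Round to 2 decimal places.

Audio total: 512 + 128 = 640 kbps = 0.640 Mbps.
drone footage reel: 24.640 Mbps × 787 s × 1.07 = 20749.1 Mb
screen recording: 5.340 Mbps × 1223 s × 1.07 = 6988.0 Mb
training video: 3.240 Mbps × 902 s × 1.07 = 3127.1 Mb
wedding highlight reel: 32.460 Mbps × 720 s × 1.07 = 25007.2 Mb
music video: 19.860 Mbps × 180 s × 1.07 = 3825.0 Mb
product demo: 3.840 Mbps × 347 s × 1.07 = 1425.8 Mb
Total: 61122.1 Mb = 7640.3 MB.
= 7.116 GiB.

7.12 GiB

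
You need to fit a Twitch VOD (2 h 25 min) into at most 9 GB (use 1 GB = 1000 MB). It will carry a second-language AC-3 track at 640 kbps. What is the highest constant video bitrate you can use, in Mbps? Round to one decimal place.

7.6 Mbps

Budget: 9 GB = 72000.0 Mb.
2 h 25 min = 145 min = 8700 s
Total bitrate budget: 72000.0 Mb / 8700 s = 8.276 Mbps.
Audio: 640 kbps = 0.640 Mbps.
Video: 8.276 − 0.640 = 7.636 Mbps.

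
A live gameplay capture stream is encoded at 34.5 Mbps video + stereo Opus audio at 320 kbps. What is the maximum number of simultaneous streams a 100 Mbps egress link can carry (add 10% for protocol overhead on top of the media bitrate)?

2

Audio: 320 kbps = 0.320 Mbps.
Per-viewer media rate: 34.820 Mbps.
On the wire with 10% overhead: 38.302 Mbps.
100 Mbps = 100.0 Mbps; 100.0 / 38.302 = 2.61 → 2 viewers.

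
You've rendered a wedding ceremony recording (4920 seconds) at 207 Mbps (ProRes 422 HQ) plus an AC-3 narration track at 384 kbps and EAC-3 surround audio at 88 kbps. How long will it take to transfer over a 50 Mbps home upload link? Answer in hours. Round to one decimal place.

5.7 hours

Audio total: 384 + 88 = 472 kbps = 0.472 Mbps.
Total bitrate: 207.472 Mbps.
File: 207.472 Mbps × 4920 s = 1020762.2 Mb.
At 50 Mbps: 1020762.2 / 50 = 20415.2 s ≈ 5.67 hours.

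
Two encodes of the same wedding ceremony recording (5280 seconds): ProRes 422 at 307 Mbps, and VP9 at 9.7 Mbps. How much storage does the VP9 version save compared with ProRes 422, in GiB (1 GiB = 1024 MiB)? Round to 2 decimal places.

ProRes 422: 307.000 Mbps × 5280 s = 1620960.0 Mb = 188.705 GiB.
VP9: 9.700 Mbps × 5280 s = 51216.0 Mb = 5.962 GiB.
Saving: 188.705 − 5.962 = 182.742 GiB.

182.74 GiB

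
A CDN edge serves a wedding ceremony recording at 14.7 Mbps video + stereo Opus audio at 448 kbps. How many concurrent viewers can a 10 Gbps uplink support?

660

Audio: 448 kbps = 0.448 Mbps.
Per-viewer media rate: 15.148 Mbps.
10 Gbps = 10,000 Mbps; 10,000 / 15.148 = 660.15 → 660 viewers.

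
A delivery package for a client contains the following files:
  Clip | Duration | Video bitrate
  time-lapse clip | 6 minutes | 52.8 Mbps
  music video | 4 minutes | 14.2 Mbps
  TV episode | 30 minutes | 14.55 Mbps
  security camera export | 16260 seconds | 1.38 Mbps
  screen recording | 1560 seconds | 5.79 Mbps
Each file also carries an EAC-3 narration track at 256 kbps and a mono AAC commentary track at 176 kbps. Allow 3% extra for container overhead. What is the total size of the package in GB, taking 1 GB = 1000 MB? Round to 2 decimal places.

11.43 GB

Audio total: 256 + 176 = 432 kbps = 0.432 Mbps.
time-lapse clip: 53.232 Mbps × 360 s × 1.03 = 19738.4 Mb
music video: 14.632 Mbps × 240 s × 1.03 = 3617.0 Mb
TV episode: 14.982 Mbps × 1800 s × 1.03 = 27776.6 Mb
security camera export: 1.812 Mbps × 16260 s × 1.03 = 30347.0 Mb
screen recording: 6.222 Mbps × 1560 s × 1.03 = 9997.5 Mb
Total: 91476.6 Mb = 11434.6 MB.
= 11.43 GB.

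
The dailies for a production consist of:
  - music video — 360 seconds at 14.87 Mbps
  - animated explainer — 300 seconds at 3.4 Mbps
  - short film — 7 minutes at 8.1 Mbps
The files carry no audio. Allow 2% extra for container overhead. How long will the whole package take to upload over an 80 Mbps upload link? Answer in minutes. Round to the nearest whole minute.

2 minutes

music video: 14.870 Mbps × 360 s × 1.02 = 5460.3 Mb
animated explainer: 3.400 Mbps × 300 s × 1.02 = 1040.4 Mb
short film: 8.100 Mbps × 420 s × 1.02 = 3470.0 Mb
Total: 9970.7 Mb = 1246.3 MB.
At 80 Mbps: 9970.7 / 80 = 125 s ≈ 2.08 minutes.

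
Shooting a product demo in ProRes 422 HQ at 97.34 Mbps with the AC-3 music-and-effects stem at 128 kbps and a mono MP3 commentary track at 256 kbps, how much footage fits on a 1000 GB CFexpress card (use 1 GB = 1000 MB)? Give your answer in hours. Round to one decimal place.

Audio total: 128 + 256 = 384 kbps = 0.384 Mbps.
Total bitrate: 97.34 + 0.384 = 97.724 Mbps.
Capacity: 1000 GB = 8,000,000 Mb.
Recording time: 8,000,000 / 97.724 = 81,863 s ≈ 22.7 hours.

22.7 hours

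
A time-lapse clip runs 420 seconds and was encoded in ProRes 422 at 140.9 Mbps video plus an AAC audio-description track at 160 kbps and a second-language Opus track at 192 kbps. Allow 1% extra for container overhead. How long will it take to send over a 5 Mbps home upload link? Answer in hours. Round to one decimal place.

3.3 hours

Audio total: 160 + 192 = 352 kbps = 0.352 Mbps.
Total bitrate: 141.252 Mbps.
File: 141.252 Mbps × 420 s = 59325.8 Mb.
With 1% container overhead: ×1.01. → 59919.1 Mb.
At 5 Mbps: 59919.1 / 5 = 11983.8 s ≈ 3.33 hours.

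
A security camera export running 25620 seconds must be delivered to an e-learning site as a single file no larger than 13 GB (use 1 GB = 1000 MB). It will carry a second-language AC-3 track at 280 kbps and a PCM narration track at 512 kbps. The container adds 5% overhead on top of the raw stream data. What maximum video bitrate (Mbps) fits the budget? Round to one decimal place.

Budget: 13 GB = 104000.0 Mb.
Stream payload after overhead: 104000.0 / 1.05 = 99047.6 Mb.
Total bitrate budget: 99047.6 Mb / 25620 s = 3.866 Mbps.
Audio total: 280 + 512 = 792 kbps = 0.792 Mbps.
Video: 3.866 − 0.792 = 3.074 Mbps.

3.1 Mbps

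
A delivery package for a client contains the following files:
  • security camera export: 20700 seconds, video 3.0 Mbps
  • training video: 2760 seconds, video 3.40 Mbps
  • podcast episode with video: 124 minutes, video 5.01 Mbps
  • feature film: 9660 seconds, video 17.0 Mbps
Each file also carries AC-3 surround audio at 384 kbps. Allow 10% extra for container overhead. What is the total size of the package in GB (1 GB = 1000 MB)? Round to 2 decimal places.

Audio: 384 kbps = 0.384 Mbps.
security camera export: 3.384 Mbps × 20700 s × 1.10 = 77053.7 Mb
training video: 3.784 Mbps × 2760 s × 1.10 = 11488.2 Mb
podcast episode with video: 5.394 Mbps × 7440 s × 1.10 = 44144.5 Mb
feature film: 17.384 Mbps × 9660 s × 1.10 = 184722.4 Mb
Total: 317408.8 Mb = 39676.1 MB.
= 39.68 GB.

39.68 GB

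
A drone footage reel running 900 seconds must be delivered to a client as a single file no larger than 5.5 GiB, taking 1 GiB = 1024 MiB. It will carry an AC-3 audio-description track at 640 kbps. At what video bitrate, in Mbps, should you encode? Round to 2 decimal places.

51.85 Mbps

Budget: 5.5 GiB = 47244.6 Mb.
Total bitrate budget: 47244.6 Mb / 900 s = 52.494 Mbps.
Audio: 640 kbps = 0.640 Mbps.
Video: 52.494 − 0.640 = 51.854 Mbps.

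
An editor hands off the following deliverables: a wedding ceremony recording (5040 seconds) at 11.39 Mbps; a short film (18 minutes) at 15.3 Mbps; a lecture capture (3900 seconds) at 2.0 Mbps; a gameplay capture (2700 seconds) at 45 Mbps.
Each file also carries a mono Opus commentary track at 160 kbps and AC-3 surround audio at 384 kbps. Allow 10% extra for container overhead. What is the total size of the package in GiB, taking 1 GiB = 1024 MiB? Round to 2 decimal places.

26.91 GiB

Audio total: 160 + 384 = 544 kbps = 0.544 Mbps.
wedding ceremony recording: 11.934 Mbps × 5040 s × 1.10 = 66162.1 Mb
short film: 15.844 Mbps × 1080 s × 1.10 = 18822.7 Mb
lecture capture: 2.544 Mbps × 3900 s × 1.10 = 10913.8 Mb
gameplay capture: 45.544 Mbps × 2700 s × 1.10 = 135265.7 Mb
Total: 231164.2 Mb = 28895.5 MB.
= 26.91 GiB.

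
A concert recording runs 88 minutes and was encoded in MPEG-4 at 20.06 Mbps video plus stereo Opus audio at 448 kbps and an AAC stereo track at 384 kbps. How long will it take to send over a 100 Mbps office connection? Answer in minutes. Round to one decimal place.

88 min = 5280 s
Audio total: 448 + 384 = 832 kbps = 0.832 Mbps.
Total bitrate: 20.892 Mbps.
File: 20.892 Mbps × 5280 s = 110309.8 Mb.
At 100 Mbps: 110309.8 / 100 = 1103.1 s ≈ 18.4 minutes.

18.4 minutes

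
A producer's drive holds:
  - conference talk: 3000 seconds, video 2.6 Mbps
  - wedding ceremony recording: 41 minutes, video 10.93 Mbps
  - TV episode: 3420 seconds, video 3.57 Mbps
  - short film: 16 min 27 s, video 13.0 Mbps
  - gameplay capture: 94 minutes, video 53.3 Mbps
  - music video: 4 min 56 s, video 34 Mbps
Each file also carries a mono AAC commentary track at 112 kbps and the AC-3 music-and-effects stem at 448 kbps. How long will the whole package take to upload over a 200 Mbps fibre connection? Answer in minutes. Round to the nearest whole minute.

Audio total: 112 + 448 = 560 kbps = 0.560 Mbps.
conference talk: 3.160 Mbps × 3000 s = 9480.0 Mb
wedding ceremony recording: 11.490 Mbps × 2460 s = 28265.4 Mb
TV episode: 4.130 Mbps × 3420 s = 14124.6 Mb
short film: 13.560 Mbps × 987 s = 13383.7 Mb
gameplay capture: 53.860 Mbps × 5640 s = 303770.4 Mb
music video: 34.560 Mbps × 296 s = 10229.8 Mb
Total: 379253.9 Mb = 47406.7 MB.
At 200 Mbps: 379253.9 / 200 = 1896 s ≈ 31.6 minutes.

32 minutes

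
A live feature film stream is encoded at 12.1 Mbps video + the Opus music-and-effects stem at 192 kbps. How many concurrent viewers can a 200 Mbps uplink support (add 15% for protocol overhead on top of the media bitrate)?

Audio: 192 kbps = 0.192 Mbps.
Per-viewer media rate: 12.292 Mbps.
On the wire with 15% overhead: 14.136 Mbps.
200 Mbps = 200.0 Mbps; 200.0 / 14.136 = 14.15 → 14 viewers.

14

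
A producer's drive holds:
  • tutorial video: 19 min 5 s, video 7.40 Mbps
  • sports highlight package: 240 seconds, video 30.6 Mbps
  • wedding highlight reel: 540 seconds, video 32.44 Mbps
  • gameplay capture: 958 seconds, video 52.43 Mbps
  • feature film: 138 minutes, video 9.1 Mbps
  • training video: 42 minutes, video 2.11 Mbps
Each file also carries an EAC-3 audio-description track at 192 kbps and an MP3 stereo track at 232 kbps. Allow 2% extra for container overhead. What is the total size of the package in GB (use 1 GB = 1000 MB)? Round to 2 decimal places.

Audio total: 192 + 232 = 424 kbps = 0.424 Mbps.
tutorial video: 7.824 Mbps × 1145 s × 1.02 = 9137.6 Mb
sports highlight package: 31.024 Mbps × 240 s × 1.02 = 7594.7 Mb
wedding highlight reel: 32.864 Mbps × 540 s × 1.02 = 18101.5 Mb
gameplay capture: 52.854 Mbps × 958 s × 1.02 = 51646.8 Mb
feature film: 9.524 Mbps × 8280 s × 1.02 = 80435.9 Mb
training video: 2.534 Mbps × 2520 s × 1.02 = 6513.4 Mb
Total: 173429.9 Mb = 21678.7 MB.
= 21.68 GB.

21.68 GB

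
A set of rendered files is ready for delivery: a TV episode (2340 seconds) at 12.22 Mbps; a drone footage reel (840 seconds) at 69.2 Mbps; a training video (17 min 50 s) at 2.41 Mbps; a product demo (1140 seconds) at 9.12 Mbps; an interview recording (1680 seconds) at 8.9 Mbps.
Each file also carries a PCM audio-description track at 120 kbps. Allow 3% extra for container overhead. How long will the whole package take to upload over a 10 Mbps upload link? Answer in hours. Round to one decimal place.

3.3 hours

Audio: 120 kbps = 0.120 Mbps.
TV episode: 12.340 Mbps × 2340 s × 1.03 = 29741.9 Mb
drone footage reel: 69.320 Mbps × 840 s × 1.03 = 59975.7 Mb
training video: 2.530 Mbps × 1070 s × 1.03 = 2788.3 Mb
product demo: 9.240 Mbps × 1140 s × 1.03 = 10849.6 Mb
interview recording: 9.020 Mbps × 1680 s × 1.03 = 15608.2 Mb
Total: 118963.7 Mb = 14870.5 MB.
At 10 Mbps: 118963.7 / 10 = 11896 s ≈ 3.3 hours.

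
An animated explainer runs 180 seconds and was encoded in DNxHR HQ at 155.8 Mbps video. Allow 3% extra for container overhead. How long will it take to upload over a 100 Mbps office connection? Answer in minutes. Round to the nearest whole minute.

File: 155.800 Mbps × 180 s = 28044.0 Mb.
With 3% container overhead: ×1.03. → 28885.3 Mb.
At 100 Mbps: 28885.3 / 100 = 288.9 s ≈ 4.81 minutes.

5 minutes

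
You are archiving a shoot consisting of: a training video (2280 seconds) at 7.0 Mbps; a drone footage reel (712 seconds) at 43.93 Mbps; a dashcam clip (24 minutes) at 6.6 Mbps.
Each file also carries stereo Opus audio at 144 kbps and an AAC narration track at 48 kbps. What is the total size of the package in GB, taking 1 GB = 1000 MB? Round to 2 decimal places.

7.20 GB

Audio total: 144 + 48 = 192 kbps = 0.192 Mbps.
training video: 7.192 Mbps × 2280 s = 16397.8 Mb
drone footage reel: 44.122 Mbps × 712 s = 31414.9 Mb
dashcam clip: 6.792 Mbps × 1440 s = 9780.5 Mb
Total: 57593.1 Mb = 7199.1 MB.
= 7.199 GB.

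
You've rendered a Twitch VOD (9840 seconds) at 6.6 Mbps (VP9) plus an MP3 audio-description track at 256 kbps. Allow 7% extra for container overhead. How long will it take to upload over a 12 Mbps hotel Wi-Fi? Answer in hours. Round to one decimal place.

1.7 hours

Audio: 256 kbps = 0.256 Mbps.
Total bitrate: 6.856 Mbps.
File: 6.856 Mbps × 9840 s = 67463.0 Mb.
With 7% container overhead: ×1.07. → 72185.5 Mb.
At 12 Mbps: 72185.5 / 12 = 6015.5 s ≈ 1.67 hours.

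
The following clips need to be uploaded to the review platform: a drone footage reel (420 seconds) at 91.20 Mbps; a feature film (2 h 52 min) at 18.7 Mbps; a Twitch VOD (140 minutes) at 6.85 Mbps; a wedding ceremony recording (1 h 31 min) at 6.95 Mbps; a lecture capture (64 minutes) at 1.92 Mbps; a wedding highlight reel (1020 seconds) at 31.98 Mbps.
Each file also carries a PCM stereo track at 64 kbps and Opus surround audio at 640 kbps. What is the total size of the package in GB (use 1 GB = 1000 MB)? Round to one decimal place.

Audio total: 64 + 640 = 704 kbps = 0.704 Mbps.
drone footage reel: 91.904 Mbps × 420 s = 38599.7 Mb
feature film: 19.404 Mbps × 10320 s = 200249.3 Mb
Twitch VOD: 7.554 Mbps × 8400 s = 63453.6 Mb
wedding ceremony recording: 7.654 Mbps × 5460 s = 41790.8 Mb
lecture capture: 2.624 Mbps × 3840 s = 10076.2 Mb
wedding highlight reel: 32.684 Mbps × 1020 s = 33337.7 Mb
Total: 387507.2 Mb = 48438.4 MB.
= 48.44 GB.

48.4 GB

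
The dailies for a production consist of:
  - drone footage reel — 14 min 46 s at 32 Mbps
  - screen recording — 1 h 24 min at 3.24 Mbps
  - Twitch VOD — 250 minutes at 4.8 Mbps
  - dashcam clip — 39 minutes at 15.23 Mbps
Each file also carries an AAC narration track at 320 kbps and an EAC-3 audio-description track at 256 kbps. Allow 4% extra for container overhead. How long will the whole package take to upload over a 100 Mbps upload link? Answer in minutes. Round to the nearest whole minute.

29 minutes

Audio total: 320 + 256 = 576 kbps = 0.576 Mbps.
drone footage reel: 32.576 Mbps × 886 s × 1.04 = 30016.8 Mb
screen recording: 3.816 Mbps × 5040 s × 1.04 = 20001.9 Mb
Twitch VOD: 5.376 Mbps × 15000 s × 1.04 = 83865.6 Mb
dashcam clip: 15.806 Mbps × 2340 s × 1.04 = 38465.5 Mb
Total: 172349.9 Mb = 21543.7 MB.
At 100 Mbps: 172349.9 / 100 = 1723 s ≈ 28.7 minutes.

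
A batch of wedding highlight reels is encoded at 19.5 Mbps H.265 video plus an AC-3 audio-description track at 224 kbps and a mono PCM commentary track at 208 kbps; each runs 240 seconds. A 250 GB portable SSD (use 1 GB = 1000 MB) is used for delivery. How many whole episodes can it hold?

418

Audio total: 224 + 208 = 432 kbps = 0.432 Mbps.
Total bitrate: 19.932 Mbps.
Per item: 19.932 Mbps × 240 s = 4,784 Mb = 598.0 MB.
Capacity: 250 GB = 2,000,000 Mb; 418.09 items → 418 complete.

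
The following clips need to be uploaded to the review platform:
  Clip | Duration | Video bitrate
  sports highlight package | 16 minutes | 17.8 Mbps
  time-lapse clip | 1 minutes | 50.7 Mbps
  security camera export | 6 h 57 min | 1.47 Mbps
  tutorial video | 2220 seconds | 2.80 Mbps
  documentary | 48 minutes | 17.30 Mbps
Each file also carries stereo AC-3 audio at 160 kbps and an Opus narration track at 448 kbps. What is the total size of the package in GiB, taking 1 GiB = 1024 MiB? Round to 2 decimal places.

Audio total: 160 + 448 = 608 kbps = 0.608 Mbps.
sports highlight package: 18.408 Mbps × 960 s = 17671.7 Mb
time-lapse clip: 51.308 Mbps × 60 s = 3078.5 Mb
security camera export: 2.078 Mbps × 25020 s = 51991.6 Mb
tutorial video: 3.408 Mbps × 2220 s = 7565.8 Mb
documentary: 17.908 Mbps × 2880 s = 51575.0 Mb
Total: 131882.5 Mb = 16485.3 MB.
= 15.35 GiB.

15.35 GiB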